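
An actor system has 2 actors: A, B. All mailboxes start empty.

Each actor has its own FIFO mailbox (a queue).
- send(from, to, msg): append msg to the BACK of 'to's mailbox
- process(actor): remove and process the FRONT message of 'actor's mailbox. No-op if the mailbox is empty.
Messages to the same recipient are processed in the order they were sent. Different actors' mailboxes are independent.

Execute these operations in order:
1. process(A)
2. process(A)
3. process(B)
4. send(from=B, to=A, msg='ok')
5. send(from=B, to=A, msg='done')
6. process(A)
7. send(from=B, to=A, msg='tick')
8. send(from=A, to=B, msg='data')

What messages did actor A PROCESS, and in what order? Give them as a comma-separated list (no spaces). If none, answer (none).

After 1 (process(A)): A:[] B:[]
After 2 (process(A)): A:[] B:[]
After 3 (process(B)): A:[] B:[]
After 4 (send(from=B, to=A, msg='ok')): A:[ok] B:[]
After 5 (send(from=B, to=A, msg='done')): A:[ok,done] B:[]
After 6 (process(A)): A:[done] B:[]
After 7 (send(from=B, to=A, msg='tick')): A:[done,tick] B:[]
After 8 (send(from=A, to=B, msg='data')): A:[done,tick] B:[data]

Answer: ok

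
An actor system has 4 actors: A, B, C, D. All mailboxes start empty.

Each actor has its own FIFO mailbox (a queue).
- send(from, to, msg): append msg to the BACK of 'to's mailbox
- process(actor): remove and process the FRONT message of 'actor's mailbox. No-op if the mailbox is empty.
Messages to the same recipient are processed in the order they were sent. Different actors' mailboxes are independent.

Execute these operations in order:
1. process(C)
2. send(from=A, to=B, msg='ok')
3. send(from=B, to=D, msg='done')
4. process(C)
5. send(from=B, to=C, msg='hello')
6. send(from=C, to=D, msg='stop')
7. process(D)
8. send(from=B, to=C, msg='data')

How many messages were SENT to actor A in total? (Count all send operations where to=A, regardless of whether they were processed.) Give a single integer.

After 1 (process(C)): A:[] B:[] C:[] D:[]
After 2 (send(from=A, to=B, msg='ok')): A:[] B:[ok] C:[] D:[]
After 3 (send(from=B, to=D, msg='done')): A:[] B:[ok] C:[] D:[done]
After 4 (process(C)): A:[] B:[ok] C:[] D:[done]
After 5 (send(from=B, to=C, msg='hello')): A:[] B:[ok] C:[hello] D:[done]
After 6 (send(from=C, to=D, msg='stop')): A:[] B:[ok] C:[hello] D:[done,stop]
After 7 (process(D)): A:[] B:[ok] C:[hello] D:[stop]
After 8 (send(from=B, to=C, msg='data')): A:[] B:[ok] C:[hello,data] D:[stop]

Answer: 0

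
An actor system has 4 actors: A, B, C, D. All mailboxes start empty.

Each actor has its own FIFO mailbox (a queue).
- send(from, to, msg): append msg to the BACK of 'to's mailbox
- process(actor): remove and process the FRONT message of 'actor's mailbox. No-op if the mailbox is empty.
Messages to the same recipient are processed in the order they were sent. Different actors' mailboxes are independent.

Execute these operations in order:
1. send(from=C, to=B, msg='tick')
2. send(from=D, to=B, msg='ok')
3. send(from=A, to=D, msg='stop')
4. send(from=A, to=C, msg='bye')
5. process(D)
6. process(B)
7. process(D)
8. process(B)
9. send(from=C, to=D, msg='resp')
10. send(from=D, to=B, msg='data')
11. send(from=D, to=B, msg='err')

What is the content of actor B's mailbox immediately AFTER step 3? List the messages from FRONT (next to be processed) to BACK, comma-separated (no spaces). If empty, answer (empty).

After 1 (send(from=C, to=B, msg='tick')): A:[] B:[tick] C:[] D:[]
After 2 (send(from=D, to=B, msg='ok')): A:[] B:[tick,ok] C:[] D:[]
After 3 (send(from=A, to=D, msg='stop')): A:[] B:[tick,ok] C:[] D:[stop]

tick,ok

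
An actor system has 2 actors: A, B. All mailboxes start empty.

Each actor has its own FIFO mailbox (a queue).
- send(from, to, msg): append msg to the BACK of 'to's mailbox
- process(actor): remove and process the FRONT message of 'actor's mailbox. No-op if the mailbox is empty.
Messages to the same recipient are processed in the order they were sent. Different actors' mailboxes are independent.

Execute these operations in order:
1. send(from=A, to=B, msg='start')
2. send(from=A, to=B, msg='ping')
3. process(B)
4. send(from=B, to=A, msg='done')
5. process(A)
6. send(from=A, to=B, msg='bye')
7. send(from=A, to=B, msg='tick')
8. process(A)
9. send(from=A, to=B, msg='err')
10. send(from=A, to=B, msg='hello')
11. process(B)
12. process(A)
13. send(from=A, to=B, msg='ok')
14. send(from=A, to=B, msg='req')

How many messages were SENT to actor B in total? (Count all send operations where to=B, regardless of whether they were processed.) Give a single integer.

After 1 (send(from=A, to=B, msg='start')): A:[] B:[start]
After 2 (send(from=A, to=B, msg='ping')): A:[] B:[start,ping]
After 3 (process(B)): A:[] B:[ping]
After 4 (send(from=B, to=A, msg='done')): A:[done] B:[ping]
After 5 (process(A)): A:[] B:[ping]
After 6 (send(from=A, to=B, msg='bye')): A:[] B:[ping,bye]
After 7 (send(from=A, to=B, msg='tick')): A:[] B:[ping,bye,tick]
After 8 (process(A)): A:[] B:[ping,bye,tick]
After 9 (send(from=A, to=B, msg='err')): A:[] B:[ping,bye,tick,err]
After 10 (send(from=A, to=B, msg='hello')): A:[] B:[ping,bye,tick,err,hello]
After 11 (process(B)): A:[] B:[bye,tick,err,hello]
After 12 (process(A)): A:[] B:[bye,tick,err,hello]
After 13 (send(from=A, to=B, msg='ok')): A:[] B:[bye,tick,err,hello,ok]
After 14 (send(from=A, to=B, msg='req')): A:[] B:[bye,tick,err,hello,ok,req]

Answer: 8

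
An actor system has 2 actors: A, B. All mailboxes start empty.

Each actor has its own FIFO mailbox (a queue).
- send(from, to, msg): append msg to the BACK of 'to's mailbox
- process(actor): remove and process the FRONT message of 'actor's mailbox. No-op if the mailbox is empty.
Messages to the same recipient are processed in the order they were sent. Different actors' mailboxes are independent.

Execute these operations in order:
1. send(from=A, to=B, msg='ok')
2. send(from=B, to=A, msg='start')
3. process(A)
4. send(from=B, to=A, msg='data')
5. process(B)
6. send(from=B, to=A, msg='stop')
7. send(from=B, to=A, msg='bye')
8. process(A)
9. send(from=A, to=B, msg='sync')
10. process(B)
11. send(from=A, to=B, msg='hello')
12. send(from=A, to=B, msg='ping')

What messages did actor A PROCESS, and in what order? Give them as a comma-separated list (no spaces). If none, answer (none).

Answer: start,data

Derivation:
After 1 (send(from=A, to=B, msg='ok')): A:[] B:[ok]
After 2 (send(from=B, to=A, msg='start')): A:[start] B:[ok]
After 3 (process(A)): A:[] B:[ok]
After 4 (send(from=B, to=A, msg='data')): A:[data] B:[ok]
After 5 (process(B)): A:[data] B:[]
After 6 (send(from=B, to=A, msg='stop')): A:[data,stop] B:[]
After 7 (send(from=B, to=A, msg='bye')): A:[data,stop,bye] B:[]
After 8 (process(A)): A:[stop,bye] B:[]
After 9 (send(from=A, to=B, msg='sync')): A:[stop,bye] B:[sync]
After 10 (process(B)): A:[stop,bye] B:[]
After 11 (send(from=A, to=B, msg='hello')): A:[stop,bye] B:[hello]
After 12 (send(from=A, to=B, msg='ping')): A:[stop,bye] B:[hello,ping]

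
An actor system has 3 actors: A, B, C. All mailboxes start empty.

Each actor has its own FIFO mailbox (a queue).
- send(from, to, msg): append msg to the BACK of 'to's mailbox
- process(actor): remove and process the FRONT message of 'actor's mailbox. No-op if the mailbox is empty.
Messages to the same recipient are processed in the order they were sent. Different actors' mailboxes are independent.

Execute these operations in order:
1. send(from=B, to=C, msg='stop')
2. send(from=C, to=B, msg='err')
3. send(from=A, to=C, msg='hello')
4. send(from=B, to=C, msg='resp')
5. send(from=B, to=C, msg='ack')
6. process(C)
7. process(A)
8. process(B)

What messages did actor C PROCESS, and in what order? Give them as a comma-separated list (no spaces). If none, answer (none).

Answer: stop

Derivation:
After 1 (send(from=B, to=C, msg='stop')): A:[] B:[] C:[stop]
After 2 (send(from=C, to=B, msg='err')): A:[] B:[err] C:[stop]
After 3 (send(from=A, to=C, msg='hello')): A:[] B:[err] C:[stop,hello]
After 4 (send(from=B, to=C, msg='resp')): A:[] B:[err] C:[stop,hello,resp]
After 5 (send(from=B, to=C, msg='ack')): A:[] B:[err] C:[stop,hello,resp,ack]
After 6 (process(C)): A:[] B:[err] C:[hello,resp,ack]
After 7 (process(A)): A:[] B:[err] C:[hello,resp,ack]
After 8 (process(B)): A:[] B:[] C:[hello,resp,ack]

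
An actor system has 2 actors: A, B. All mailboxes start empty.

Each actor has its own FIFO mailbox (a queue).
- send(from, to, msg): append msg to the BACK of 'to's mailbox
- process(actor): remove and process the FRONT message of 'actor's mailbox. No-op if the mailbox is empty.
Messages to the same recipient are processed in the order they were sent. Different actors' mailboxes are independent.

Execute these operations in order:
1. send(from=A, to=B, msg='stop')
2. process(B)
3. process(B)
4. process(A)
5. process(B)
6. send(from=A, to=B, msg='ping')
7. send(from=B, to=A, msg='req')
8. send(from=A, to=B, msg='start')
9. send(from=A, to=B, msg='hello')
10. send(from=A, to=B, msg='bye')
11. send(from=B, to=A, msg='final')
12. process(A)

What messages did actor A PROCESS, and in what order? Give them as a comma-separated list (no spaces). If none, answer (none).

After 1 (send(from=A, to=B, msg='stop')): A:[] B:[stop]
After 2 (process(B)): A:[] B:[]
After 3 (process(B)): A:[] B:[]
After 4 (process(A)): A:[] B:[]
After 5 (process(B)): A:[] B:[]
After 6 (send(from=A, to=B, msg='ping')): A:[] B:[ping]
After 7 (send(from=B, to=A, msg='req')): A:[req] B:[ping]
After 8 (send(from=A, to=B, msg='start')): A:[req] B:[ping,start]
After 9 (send(from=A, to=B, msg='hello')): A:[req] B:[ping,start,hello]
After 10 (send(from=A, to=B, msg='bye')): A:[req] B:[ping,start,hello,bye]
After 11 (send(from=B, to=A, msg='final')): A:[req,final] B:[ping,start,hello,bye]
After 12 (process(A)): A:[final] B:[ping,start,hello,bye]

Answer: req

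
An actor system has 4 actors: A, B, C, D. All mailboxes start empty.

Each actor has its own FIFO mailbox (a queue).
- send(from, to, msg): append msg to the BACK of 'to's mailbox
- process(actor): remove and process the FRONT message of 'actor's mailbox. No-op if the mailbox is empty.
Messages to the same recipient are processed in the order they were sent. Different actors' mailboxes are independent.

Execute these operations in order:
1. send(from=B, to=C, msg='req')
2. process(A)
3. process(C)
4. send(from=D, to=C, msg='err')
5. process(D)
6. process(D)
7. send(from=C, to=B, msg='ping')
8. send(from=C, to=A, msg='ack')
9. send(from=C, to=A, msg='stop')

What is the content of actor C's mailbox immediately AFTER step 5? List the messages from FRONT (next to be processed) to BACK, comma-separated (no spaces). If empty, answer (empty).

After 1 (send(from=B, to=C, msg='req')): A:[] B:[] C:[req] D:[]
After 2 (process(A)): A:[] B:[] C:[req] D:[]
After 3 (process(C)): A:[] B:[] C:[] D:[]
After 4 (send(from=D, to=C, msg='err')): A:[] B:[] C:[err] D:[]
After 5 (process(D)): A:[] B:[] C:[err] D:[]

err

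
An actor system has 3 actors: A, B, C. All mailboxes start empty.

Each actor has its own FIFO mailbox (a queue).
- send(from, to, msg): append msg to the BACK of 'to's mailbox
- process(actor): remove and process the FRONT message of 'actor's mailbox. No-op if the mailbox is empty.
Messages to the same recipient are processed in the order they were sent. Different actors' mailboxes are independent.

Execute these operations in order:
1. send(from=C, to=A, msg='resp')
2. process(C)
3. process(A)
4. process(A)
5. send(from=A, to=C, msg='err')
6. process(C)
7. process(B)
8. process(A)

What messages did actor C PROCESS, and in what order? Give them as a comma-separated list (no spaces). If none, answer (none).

Answer: err

Derivation:
After 1 (send(from=C, to=A, msg='resp')): A:[resp] B:[] C:[]
After 2 (process(C)): A:[resp] B:[] C:[]
After 3 (process(A)): A:[] B:[] C:[]
After 4 (process(A)): A:[] B:[] C:[]
After 5 (send(from=A, to=C, msg='err')): A:[] B:[] C:[err]
After 6 (process(C)): A:[] B:[] C:[]
After 7 (process(B)): A:[] B:[] C:[]
After 8 (process(A)): A:[] B:[] C:[]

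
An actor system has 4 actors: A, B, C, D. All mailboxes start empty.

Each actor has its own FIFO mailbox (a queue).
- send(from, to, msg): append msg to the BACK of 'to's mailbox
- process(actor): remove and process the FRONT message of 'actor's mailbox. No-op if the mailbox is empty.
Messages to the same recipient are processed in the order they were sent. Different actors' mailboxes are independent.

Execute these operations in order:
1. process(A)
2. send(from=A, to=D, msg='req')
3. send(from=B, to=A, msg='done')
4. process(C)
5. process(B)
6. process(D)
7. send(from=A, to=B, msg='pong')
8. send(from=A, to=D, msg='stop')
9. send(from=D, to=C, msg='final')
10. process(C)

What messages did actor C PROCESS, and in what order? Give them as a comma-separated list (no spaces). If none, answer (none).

After 1 (process(A)): A:[] B:[] C:[] D:[]
After 2 (send(from=A, to=D, msg='req')): A:[] B:[] C:[] D:[req]
After 3 (send(from=B, to=A, msg='done')): A:[done] B:[] C:[] D:[req]
After 4 (process(C)): A:[done] B:[] C:[] D:[req]
After 5 (process(B)): A:[done] B:[] C:[] D:[req]
After 6 (process(D)): A:[done] B:[] C:[] D:[]
After 7 (send(from=A, to=B, msg='pong')): A:[done] B:[pong] C:[] D:[]
After 8 (send(from=A, to=D, msg='stop')): A:[done] B:[pong] C:[] D:[stop]
After 9 (send(from=D, to=C, msg='final')): A:[done] B:[pong] C:[final] D:[stop]
After 10 (process(C)): A:[done] B:[pong] C:[] D:[stop]

Answer: final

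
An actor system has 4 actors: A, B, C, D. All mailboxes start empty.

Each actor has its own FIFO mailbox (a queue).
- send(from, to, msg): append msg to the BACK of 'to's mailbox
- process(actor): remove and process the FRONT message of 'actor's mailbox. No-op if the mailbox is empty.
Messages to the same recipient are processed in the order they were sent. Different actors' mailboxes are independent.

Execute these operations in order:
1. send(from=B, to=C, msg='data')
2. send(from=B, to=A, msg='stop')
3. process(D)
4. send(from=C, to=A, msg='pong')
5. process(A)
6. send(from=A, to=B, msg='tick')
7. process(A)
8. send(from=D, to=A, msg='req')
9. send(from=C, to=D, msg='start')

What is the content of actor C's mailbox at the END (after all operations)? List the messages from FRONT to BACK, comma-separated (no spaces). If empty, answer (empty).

After 1 (send(from=B, to=C, msg='data')): A:[] B:[] C:[data] D:[]
After 2 (send(from=B, to=A, msg='stop')): A:[stop] B:[] C:[data] D:[]
After 3 (process(D)): A:[stop] B:[] C:[data] D:[]
After 4 (send(from=C, to=A, msg='pong')): A:[stop,pong] B:[] C:[data] D:[]
After 5 (process(A)): A:[pong] B:[] C:[data] D:[]
After 6 (send(from=A, to=B, msg='tick')): A:[pong] B:[tick] C:[data] D:[]
After 7 (process(A)): A:[] B:[tick] C:[data] D:[]
After 8 (send(from=D, to=A, msg='req')): A:[req] B:[tick] C:[data] D:[]
After 9 (send(from=C, to=D, msg='start')): A:[req] B:[tick] C:[data] D:[start]

Answer: data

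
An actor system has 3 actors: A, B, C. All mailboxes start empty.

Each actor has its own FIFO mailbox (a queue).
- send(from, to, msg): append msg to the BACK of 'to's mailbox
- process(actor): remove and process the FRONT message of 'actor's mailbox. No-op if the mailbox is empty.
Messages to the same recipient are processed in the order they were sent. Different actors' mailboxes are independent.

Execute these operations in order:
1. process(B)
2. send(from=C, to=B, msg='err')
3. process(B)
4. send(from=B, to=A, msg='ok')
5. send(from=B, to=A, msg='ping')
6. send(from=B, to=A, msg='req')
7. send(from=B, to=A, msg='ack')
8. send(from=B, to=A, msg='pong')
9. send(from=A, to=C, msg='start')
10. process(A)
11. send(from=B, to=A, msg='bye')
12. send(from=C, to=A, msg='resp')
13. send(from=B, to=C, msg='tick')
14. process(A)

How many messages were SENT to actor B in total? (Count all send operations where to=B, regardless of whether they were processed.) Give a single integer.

After 1 (process(B)): A:[] B:[] C:[]
After 2 (send(from=C, to=B, msg='err')): A:[] B:[err] C:[]
After 3 (process(B)): A:[] B:[] C:[]
After 4 (send(from=B, to=A, msg='ok')): A:[ok] B:[] C:[]
After 5 (send(from=B, to=A, msg='ping')): A:[ok,ping] B:[] C:[]
After 6 (send(from=B, to=A, msg='req')): A:[ok,ping,req] B:[] C:[]
After 7 (send(from=B, to=A, msg='ack')): A:[ok,ping,req,ack] B:[] C:[]
After 8 (send(from=B, to=A, msg='pong')): A:[ok,ping,req,ack,pong] B:[] C:[]
After 9 (send(from=A, to=C, msg='start')): A:[ok,ping,req,ack,pong] B:[] C:[start]
After 10 (process(A)): A:[ping,req,ack,pong] B:[] C:[start]
After 11 (send(from=B, to=A, msg='bye')): A:[ping,req,ack,pong,bye] B:[] C:[start]
After 12 (send(from=C, to=A, msg='resp')): A:[ping,req,ack,pong,bye,resp] B:[] C:[start]
After 13 (send(from=B, to=C, msg='tick')): A:[ping,req,ack,pong,bye,resp] B:[] C:[start,tick]
After 14 (process(A)): A:[req,ack,pong,bye,resp] B:[] C:[start,tick]

Answer: 1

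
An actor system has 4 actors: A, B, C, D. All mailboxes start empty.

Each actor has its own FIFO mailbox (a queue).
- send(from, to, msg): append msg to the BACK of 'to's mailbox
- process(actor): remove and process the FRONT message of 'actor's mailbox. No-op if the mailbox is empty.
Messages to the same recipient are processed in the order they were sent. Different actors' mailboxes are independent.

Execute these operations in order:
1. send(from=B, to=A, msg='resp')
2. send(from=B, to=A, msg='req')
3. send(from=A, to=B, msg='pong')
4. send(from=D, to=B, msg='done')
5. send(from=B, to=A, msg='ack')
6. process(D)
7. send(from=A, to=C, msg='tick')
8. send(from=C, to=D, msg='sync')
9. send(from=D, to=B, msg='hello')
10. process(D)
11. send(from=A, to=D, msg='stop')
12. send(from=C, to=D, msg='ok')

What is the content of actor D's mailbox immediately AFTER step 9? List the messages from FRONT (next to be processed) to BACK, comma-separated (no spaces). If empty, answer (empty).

After 1 (send(from=B, to=A, msg='resp')): A:[resp] B:[] C:[] D:[]
After 2 (send(from=B, to=A, msg='req')): A:[resp,req] B:[] C:[] D:[]
After 3 (send(from=A, to=B, msg='pong')): A:[resp,req] B:[pong] C:[] D:[]
After 4 (send(from=D, to=B, msg='done')): A:[resp,req] B:[pong,done] C:[] D:[]
After 5 (send(from=B, to=A, msg='ack')): A:[resp,req,ack] B:[pong,done] C:[] D:[]
After 6 (process(D)): A:[resp,req,ack] B:[pong,done] C:[] D:[]
After 7 (send(from=A, to=C, msg='tick')): A:[resp,req,ack] B:[pong,done] C:[tick] D:[]
After 8 (send(from=C, to=D, msg='sync')): A:[resp,req,ack] B:[pong,done] C:[tick] D:[sync]
After 9 (send(from=D, to=B, msg='hello')): A:[resp,req,ack] B:[pong,done,hello] C:[tick] D:[sync]

sync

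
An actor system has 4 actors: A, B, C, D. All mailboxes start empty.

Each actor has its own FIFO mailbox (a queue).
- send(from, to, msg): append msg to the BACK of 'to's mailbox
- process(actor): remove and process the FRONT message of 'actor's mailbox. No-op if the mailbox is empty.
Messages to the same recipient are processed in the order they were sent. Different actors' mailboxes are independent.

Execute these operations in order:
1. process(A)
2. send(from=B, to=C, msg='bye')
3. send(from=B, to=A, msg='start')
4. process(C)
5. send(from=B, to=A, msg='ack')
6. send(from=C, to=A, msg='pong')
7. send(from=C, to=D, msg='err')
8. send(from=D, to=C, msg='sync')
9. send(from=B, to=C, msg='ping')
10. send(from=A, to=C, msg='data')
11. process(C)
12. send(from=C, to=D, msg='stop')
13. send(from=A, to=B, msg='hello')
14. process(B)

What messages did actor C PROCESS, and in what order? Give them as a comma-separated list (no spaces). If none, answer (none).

Answer: bye,sync

Derivation:
After 1 (process(A)): A:[] B:[] C:[] D:[]
After 2 (send(from=B, to=C, msg='bye')): A:[] B:[] C:[bye] D:[]
After 3 (send(from=B, to=A, msg='start')): A:[start] B:[] C:[bye] D:[]
After 4 (process(C)): A:[start] B:[] C:[] D:[]
After 5 (send(from=B, to=A, msg='ack')): A:[start,ack] B:[] C:[] D:[]
After 6 (send(from=C, to=A, msg='pong')): A:[start,ack,pong] B:[] C:[] D:[]
After 7 (send(from=C, to=D, msg='err')): A:[start,ack,pong] B:[] C:[] D:[err]
After 8 (send(from=D, to=C, msg='sync')): A:[start,ack,pong] B:[] C:[sync] D:[err]
After 9 (send(from=B, to=C, msg='ping')): A:[start,ack,pong] B:[] C:[sync,ping] D:[err]
After 10 (send(from=A, to=C, msg='data')): A:[start,ack,pong] B:[] C:[sync,ping,data] D:[err]
After 11 (process(C)): A:[start,ack,pong] B:[] C:[ping,data] D:[err]
After 12 (send(from=C, to=D, msg='stop')): A:[start,ack,pong] B:[] C:[ping,data] D:[err,stop]
After 13 (send(from=A, to=B, msg='hello')): A:[start,ack,pong] B:[hello] C:[ping,data] D:[err,stop]
After 14 (process(B)): A:[start,ack,pong] B:[] C:[ping,data] D:[err,stop]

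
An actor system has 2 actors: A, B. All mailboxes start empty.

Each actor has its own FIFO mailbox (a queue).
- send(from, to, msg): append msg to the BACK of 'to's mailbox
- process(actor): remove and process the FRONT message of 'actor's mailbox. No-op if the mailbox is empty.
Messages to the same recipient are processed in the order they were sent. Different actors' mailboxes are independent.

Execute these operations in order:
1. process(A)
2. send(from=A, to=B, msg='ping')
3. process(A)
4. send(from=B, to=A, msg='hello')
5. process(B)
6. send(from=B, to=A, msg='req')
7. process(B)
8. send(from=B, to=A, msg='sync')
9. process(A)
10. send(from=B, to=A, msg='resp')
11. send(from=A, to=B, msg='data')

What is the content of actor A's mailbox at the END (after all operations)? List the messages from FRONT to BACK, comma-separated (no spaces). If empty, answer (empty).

Answer: req,sync,resp

Derivation:
After 1 (process(A)): A:[] B:[]
After 2 (send(from=A, to=B, msg='ping')): A:[] B:[ping]
After 3 (process(A)): A:[] B:[ping]
After 4 (send(from=B, to=A, msg='hello')): A:[hello] B:[ping]
After 5 (process(B)): A:[hello] B:[]
After 6 (send(from=B, to=A, msg='req')): A:[hello,req] B:[]
After 7 (process(B)): A:[hello,req] B:[]
After 8 (send(from=B, to=A, msg='sync')): A:[hello,req,sync] B:[]
After 9 (process(A)): A:[req,sync] B:[]
After 10 (send(from=B, to=A, msg='resp')): A:[req,sync,resp] B:[]
After 11 (send(from=A, to=B, msg='data')): A:[req,sync,resp] B:[data]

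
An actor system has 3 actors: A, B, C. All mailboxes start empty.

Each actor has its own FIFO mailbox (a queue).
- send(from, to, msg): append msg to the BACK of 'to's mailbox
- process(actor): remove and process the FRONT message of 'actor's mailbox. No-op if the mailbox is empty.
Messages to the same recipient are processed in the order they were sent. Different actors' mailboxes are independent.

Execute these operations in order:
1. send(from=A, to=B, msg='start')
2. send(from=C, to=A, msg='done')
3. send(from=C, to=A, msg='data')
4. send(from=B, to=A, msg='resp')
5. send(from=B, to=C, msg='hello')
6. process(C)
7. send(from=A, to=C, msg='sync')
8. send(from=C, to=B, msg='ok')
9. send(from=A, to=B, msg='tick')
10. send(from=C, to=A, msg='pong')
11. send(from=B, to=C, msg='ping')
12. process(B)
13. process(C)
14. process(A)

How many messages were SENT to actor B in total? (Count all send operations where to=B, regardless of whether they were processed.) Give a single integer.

Answer: 3

Derivation:
After 1 (send(from=A, to=B, msg='start')): A:[] B:[start] C:[]
After 2 (send(from=C, to=A, msg='done')): A:[done] B:[start] C:[]
After 3 (send(from=C, to=A, msg='data')): A:[done,data] B:[start] C:[]
After 4 (send(from=B, to=A, msg='resp')): A:[done,data,resp] B:[start] C:[]
After 5 (send(from=B, to=C, msg='hello')): A:[done,data,resp] B:[start] C:[hello]
After 6 (process(C)): A:[done,data,resp] B:[start] C:[]
After 7 (send(from=A, to=C, msg='sync')): A:[done,data,resp] B:[start] C:[sync]
After 8 (send(from=C, to=B, msg='ok')): A:[done,data,resp] B:[start,ok] C:[sync]
After 9 (send(from=A, to=B, msg='tick')): A:[done,data,resp] B:[start,ok,tick] C:[sync]
After 10 (send(from=C, to=A, msg='pong')): A:[done,data,resp,pong] B:[start,ok,tick] C:[sync]
After 11 (send(from=B, to=C, msg='ping')): A:[done,data,resp,pong] B:[start,ok,tick] C:[sync,ping]
After 12 (process(B)): A:[done,data,resp,pong] B:[ok,tick] C:[sync,ping]
After 13 (process(C)): A:[done,data,resp,pong] B:[ok,tick] C:[ping]
After 14 (process(A)): A:[data,resp,pong] B:[ok,tick] C:[ping]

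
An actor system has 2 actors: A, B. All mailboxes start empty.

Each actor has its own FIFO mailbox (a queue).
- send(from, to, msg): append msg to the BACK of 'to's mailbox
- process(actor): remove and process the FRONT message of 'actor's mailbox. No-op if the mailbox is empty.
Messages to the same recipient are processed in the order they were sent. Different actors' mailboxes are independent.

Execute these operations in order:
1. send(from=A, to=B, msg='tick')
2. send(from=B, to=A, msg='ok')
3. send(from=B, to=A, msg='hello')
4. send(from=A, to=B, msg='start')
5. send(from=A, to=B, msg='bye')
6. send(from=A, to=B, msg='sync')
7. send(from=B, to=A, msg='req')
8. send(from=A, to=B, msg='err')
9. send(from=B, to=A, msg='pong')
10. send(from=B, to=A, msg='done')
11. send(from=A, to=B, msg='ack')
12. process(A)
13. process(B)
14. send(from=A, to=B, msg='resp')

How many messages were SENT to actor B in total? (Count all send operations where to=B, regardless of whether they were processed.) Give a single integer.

Answer: 7

Derivation:
After 1 (send(from=A, to=B, msg='tick')): A:[] B:[tick]
After 2 (send(from=B, to=A, msg='ok')): A:[ok] B:[tick]
After 3 (send(from=B, to=A, msg='hello')): A:[ok,hello] B:[tick]
After 4 (send(from=A, to=B, msg='start')): A:[ok,hello] B:[tick,start]
After 5 (send(from=A, to=B, msg='bye')): A:[ok,hello] B:[tick,start,bye]
After 6 (send(from=A, to=B, msg='sync')): A:[ok,hello] B:[tick,start,bye,sync]
After 7 (send(from=B, to=A, msg='req')): A:[ok,hello,req] B:[tick,start,bye,sync]
After 8 (send(from=A, to=B, msg='err')): A:[ok,hello,req] B:[tick,start,bye,sync,err]
After 9 (send(from=B, to=A, msg='pong')): A:[ok,hello,req,pong] B:[tick,start,bye,sync,err]
After 10 (send(from=B, to=A, msg='done')): A:[ok,hello,req,pong,done] B:[tick,start,bye,sync,err]
After 11 (send(from=A, to=B, msg='ack')): A:[ok,hello,req,pong,done] B:[tick,start,bye,sync,err,ack]
After 12 (process(A)): A:[hello,req,pong,done] B:[tick,start,bye,sync,err,ack]
After 13 (process(B)): A:[hello,req,pong,done] B:[start,bye,sync,err,ack]
After 14 (send(from=A, to=B, msg='resp')): A:[hello,req,pong,done] B:[start,bye,sync,err,ack,resp]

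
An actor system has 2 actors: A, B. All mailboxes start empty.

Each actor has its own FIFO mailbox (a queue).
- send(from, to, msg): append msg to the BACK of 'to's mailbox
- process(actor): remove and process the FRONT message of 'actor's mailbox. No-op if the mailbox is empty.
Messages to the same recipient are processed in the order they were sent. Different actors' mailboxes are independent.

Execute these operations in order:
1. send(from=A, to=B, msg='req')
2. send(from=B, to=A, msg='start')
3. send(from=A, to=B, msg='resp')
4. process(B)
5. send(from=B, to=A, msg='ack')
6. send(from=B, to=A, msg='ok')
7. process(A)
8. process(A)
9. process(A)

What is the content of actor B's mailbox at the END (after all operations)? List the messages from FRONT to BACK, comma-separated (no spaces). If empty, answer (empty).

Answer: resp

Derivation:
After 1 (send(from=A, to=B, msg='req')): A:[] B:[req]
After 2 (send(from=B, to=A, msg='start')): A:[start] B:[req]
After 3 (send(from=A, to=B, msg='resp')): A:[start] B:[req,resp]
After 4 (process(B)): A:[start] B:[resp]
After 5 (send(from=B, to=A, msg='ack')): A:[start,ack] B:[resp]
After 6 (send(from=B, to=A, msg='ok')): A:[start,ack,ok] B:[resp]
After 7 (process(A)): A:[ack,ok] B:[resp]
After 8 (process(A)): A:[ok] B:[resp]
After 9 (process(A)): A:[] B:[resp]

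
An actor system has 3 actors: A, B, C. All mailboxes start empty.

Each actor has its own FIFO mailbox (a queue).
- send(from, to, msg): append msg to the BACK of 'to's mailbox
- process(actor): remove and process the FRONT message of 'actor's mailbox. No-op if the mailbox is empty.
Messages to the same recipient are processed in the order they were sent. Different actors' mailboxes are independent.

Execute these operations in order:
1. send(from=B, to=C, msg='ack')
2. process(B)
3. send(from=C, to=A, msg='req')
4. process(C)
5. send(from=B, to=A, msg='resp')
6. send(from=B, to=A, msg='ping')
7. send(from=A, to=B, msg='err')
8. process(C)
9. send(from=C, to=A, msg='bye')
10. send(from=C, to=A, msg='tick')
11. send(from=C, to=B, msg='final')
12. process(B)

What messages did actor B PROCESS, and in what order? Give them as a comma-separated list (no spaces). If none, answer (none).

Answer: err

Derivation:
After 1 (send(from=B, to=C, msg='ack')): A:[] B:[] C:[ack]
After 2 (process(B)): A:[] B:[] C:[ack]
After 3 (send(from=C, to=A, msg='req')): A:[req] B:[] C:[ack]
After 4 (process(C)): A:[req] B:[] C:[]
After 5 (send(from=B, to=A, msg='resp')): A:[req,resp] B:[] C:[]
After 6 (send(from=B, to=A, msg='ping')): A:[req,resp,ping] B:[] C:[]
After 7 (send(from=A, to=B, msg='err')): A:[req,resp,ping] B:[err] C:[]
After 8 (process(C)): A:[req,resp,ping] B:[err] C:[]
After 9 (send(from=C, to=A, msg='bye')): A:[req,resp,ping,bye] B:[err] C:[]
After 10 (send(from=C, to=A, msg='tick')): A:[req,resp,ping,bye,tick] B:[err] C:[]
After 11 (send(from=C, to=B, msg='final')): A:[req,resp,ping,bye,tick] B:[err,final] C:[]
After 12 (process(B)): A:[req,resp,ping,bye,tick] B:[final] C:[]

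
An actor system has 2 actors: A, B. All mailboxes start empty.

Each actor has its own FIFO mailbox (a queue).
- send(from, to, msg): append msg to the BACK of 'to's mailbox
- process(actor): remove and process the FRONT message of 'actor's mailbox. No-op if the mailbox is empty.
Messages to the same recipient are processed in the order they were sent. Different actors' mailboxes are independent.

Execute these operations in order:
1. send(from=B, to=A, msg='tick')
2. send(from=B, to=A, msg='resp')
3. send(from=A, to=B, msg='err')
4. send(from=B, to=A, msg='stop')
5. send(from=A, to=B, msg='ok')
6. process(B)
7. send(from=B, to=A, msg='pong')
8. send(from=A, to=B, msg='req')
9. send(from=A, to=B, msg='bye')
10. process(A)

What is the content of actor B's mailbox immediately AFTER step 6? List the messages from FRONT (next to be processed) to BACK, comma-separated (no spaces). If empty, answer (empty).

After 1 (send(from=B, to=A, msg='tick')): A:[tick] B:[]
After 2 (send(from=B, to=A, msg='resp')): A:[tick,resp] B:[]
After 3 (send(from=A, to=B, msg='err')): A:[tick,resp] B:[err]
After 4 (send(from=B, to=A, msg='stop')): A:[tick,resp,stop] B:[err]
After 5 (send(from=A, to=B, msg='ok')): A:[tick,resp,stop] B:[err,ok]
After 6 (process(B)): A:[tick,resp,stop] B:[ok]

ok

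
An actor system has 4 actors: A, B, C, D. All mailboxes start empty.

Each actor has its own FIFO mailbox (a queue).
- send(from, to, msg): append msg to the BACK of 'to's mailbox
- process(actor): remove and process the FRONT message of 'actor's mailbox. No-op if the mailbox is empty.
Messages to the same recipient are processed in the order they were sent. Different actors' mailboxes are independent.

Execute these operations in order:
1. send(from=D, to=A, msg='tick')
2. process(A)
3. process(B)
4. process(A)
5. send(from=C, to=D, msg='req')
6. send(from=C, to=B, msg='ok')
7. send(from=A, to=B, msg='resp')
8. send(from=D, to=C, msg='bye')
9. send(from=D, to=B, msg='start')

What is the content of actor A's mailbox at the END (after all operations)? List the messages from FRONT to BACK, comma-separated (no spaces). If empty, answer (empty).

Answer: (empty)

Derivation:
After 1 (send(from=D, to=A, msg='tick')): A:[tick] B:[] C:[] D:[]
After 2 (process(A)): A:[] B:[] C:[] D:[]
After 3 (process(B)): A:[] B:[] C:[] D:[]
After 4 (process(A)): A:[] B:[] C:[] D:[]
After 5 (send(from=C, to=D, msg='req')): A:[] B:[] C:[] D:[req]
After 6 (send(from=C, to=B, msg='ok')): A:[] B:[ok] C:[] D:[req]
After 7 (send(from=A, to=B, msg='resp')): A:[] B:[ok,resp] C:[] D:[req]
After 8 (send(from=D, to=C, msg='bye')): A:[] B:[ok,resp] C:[bye] D:[req]
After 9 (send(from=D, to=B, msg='start')): A:[] B:[ok,resp,start] C:[bye] D:[req]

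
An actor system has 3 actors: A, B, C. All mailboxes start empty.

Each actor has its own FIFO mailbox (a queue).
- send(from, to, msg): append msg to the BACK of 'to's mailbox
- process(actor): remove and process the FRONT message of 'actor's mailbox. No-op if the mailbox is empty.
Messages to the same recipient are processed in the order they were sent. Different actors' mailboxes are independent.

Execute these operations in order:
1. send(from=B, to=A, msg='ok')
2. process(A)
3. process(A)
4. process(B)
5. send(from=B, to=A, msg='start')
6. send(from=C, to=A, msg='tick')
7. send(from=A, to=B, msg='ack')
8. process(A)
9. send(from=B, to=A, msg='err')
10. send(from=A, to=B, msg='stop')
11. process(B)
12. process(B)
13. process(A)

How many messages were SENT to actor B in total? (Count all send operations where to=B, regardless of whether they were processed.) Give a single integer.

After 1 (send(from=B, to=A, msg='ok')): A:[ok] B:[] C:[]
After 2 (process(A)): A:[] B:[] C:[]
After 3 (process(A)): A:[] B:[] C:[]
After 4 (process(B)): A:[] B:[] C:[]
After 5 (send(from=B, to=A, msg='start')): A:[start] B:[] C:[]
After 6 (send(from=C, to=A, msg='tick')): A:[start,tick] B:[] C:[]
After 7 (send(from=A, to=B, msg='ack')): A:[start,tick] B:[ack] C:[]
After 8 (process(A)): A:[tick] B:[ack] C:[]
After 9 (send(from=B, to=A, msg='err')): A:[tick,err] B:[ack] C:[]
After 10 (send(from=A, to=B, msg='stop')): A:[tick,err] B:[ack,stop] C:[]
After 11 (process(B)): A:[tick,err] B:[stop] C:[]
After 12 (process(B)): A:[tick,err] B:[] C:[]
After 13 (process(A)): A:[err] B:[] C:[]

Answer: 2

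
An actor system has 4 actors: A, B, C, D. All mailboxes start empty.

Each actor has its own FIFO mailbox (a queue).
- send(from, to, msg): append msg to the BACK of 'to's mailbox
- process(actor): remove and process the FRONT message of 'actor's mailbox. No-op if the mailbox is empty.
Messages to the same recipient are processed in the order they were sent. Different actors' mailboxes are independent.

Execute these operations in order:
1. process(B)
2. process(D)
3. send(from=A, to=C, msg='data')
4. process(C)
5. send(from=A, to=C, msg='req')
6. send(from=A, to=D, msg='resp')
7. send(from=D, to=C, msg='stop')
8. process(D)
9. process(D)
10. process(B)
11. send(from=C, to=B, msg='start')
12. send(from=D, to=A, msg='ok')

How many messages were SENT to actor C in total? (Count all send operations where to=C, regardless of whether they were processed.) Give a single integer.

After 1 (process(B)): A:[] B:[] C:[] D:[]
After 2 (process(D)): A:[] B:[] C:[] D:[]
After 3 (send(from=A, to=C, msg='data')): A:[] B:[] C:[data] D:[]
After 4 (process(C)): A:[] B:[] C:[] D:[]
After 5 (send(from=A, to=C, msg='req')): A:[] B:[] C:[req] D:[]
After 6 (send(from=A, to=D, msg='resp')): A:[] B:[] C:[req] D:[resp]
After 7 (send(from=D, to=C, msg='stop')): A:[] B:[] C:[req,stop] D:[resp]
After 8 (process(D)): A:[] B:[] C:[req,stop] D:[]
After 9 (process(D)): A:[] B:[] C:[req,stop] D:[]
After 10 (process(B)): A:[] B:[] C:[req,stop] D:[]
After 11 (send(from=C, to=B, msg='start')): A:[] B:[start] C:[req,stop] D:[]
After 12 (send(from=D, to=A, msg='ok')): A:[ok] B:[start] C:[req,stop] D:[]

Answer: 3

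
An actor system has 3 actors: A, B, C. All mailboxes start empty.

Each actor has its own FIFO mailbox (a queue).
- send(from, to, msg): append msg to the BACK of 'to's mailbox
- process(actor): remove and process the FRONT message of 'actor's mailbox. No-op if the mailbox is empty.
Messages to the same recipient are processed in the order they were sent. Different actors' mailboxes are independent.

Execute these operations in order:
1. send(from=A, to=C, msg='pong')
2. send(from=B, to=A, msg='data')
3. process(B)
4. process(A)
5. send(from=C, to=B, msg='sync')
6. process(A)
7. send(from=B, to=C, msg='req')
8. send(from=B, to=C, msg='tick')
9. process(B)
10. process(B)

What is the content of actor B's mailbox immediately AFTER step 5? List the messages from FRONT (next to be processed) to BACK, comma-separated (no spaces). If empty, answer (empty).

After 1 (send(from=A, to=C, msg='pong')): A:[] B:[] C:[pong]
After 2 (send(from=B, to=A, msg='data')): A:[data] B:[] C:[pong]
After 3 (process(B)): A:[data] B:[] C:[pong]
After 4 (process(A)): A:[] B:[] C:[pong]
After 5 (send(from=C, to=B, msg='sync')): A:[] B:[sync] C:[pong]

sync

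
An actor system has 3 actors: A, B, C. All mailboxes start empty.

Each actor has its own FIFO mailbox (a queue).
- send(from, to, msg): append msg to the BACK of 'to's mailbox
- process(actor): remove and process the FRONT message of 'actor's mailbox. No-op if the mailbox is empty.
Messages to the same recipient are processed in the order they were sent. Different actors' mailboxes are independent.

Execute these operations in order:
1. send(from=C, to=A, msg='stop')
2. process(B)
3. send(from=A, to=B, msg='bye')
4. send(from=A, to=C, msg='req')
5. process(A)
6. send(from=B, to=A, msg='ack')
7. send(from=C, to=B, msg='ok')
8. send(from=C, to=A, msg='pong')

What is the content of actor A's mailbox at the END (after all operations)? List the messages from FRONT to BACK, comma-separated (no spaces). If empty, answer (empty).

Answer: ack,pong

Derivation:
After 1 (send(from=C, to=A, msg='stop')): A:[stop] B:[] C:[]
After 2 (process(B)): A:[stop] B:[] C:[]
After 3 (send(from=A, to=B, msg='bye')): A:[stop] B:[bye] C:[]
After 4 (send(from=A, to=C, msg='req')): A:[stop] B:[bye] C:[req]
After 5 (process(A)): A:[] B:[bye] C:[req]
After 6 (send(from=B, to=A, msg='ack')): A:[ack] B:[bye] C:[req]
After 7 (send(from=C, to=B, msg='ok')): A:[ack] B:[bye,ok] C:[req]
After 8 (send(from=C, to=A, msg='pong')): A:[ack,pong] B:[bye,ok] C:[req]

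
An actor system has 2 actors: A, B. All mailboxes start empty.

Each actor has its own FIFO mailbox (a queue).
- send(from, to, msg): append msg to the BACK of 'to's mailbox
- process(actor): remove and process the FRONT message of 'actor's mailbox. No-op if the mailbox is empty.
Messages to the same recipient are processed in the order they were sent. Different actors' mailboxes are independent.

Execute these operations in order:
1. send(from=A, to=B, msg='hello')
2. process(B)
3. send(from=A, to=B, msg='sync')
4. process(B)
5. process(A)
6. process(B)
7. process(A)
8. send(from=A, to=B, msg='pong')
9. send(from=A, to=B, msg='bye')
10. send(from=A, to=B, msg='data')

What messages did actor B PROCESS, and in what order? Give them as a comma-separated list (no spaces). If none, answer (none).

Answer: hello,sync

Derivation:
After 1 (send(from=A, to=B, msg='hello')): A:[] B:[hello]
After 2 (process(B)): A:[] B:[]
After 3 (send(from=A, to=B, msg='sync')): A:[] B:[sync]
After 4 (process(B)): A:[] B:[]
After 5 (process(A)): A:[] B:[]
After 6 (process(B)): A:[] B:[]
After 7 (process(A)): A:[] B:[]
After 8 (send(from=A, to=B, msg='pong')): A:[] B:[pong]
After 9 (send(from=A, to=B, msg='bye')): A:[] B:[pong,bye]
After 10 (send(from=A, to=B, msg='data')): A:[] B:[pong,bye,data]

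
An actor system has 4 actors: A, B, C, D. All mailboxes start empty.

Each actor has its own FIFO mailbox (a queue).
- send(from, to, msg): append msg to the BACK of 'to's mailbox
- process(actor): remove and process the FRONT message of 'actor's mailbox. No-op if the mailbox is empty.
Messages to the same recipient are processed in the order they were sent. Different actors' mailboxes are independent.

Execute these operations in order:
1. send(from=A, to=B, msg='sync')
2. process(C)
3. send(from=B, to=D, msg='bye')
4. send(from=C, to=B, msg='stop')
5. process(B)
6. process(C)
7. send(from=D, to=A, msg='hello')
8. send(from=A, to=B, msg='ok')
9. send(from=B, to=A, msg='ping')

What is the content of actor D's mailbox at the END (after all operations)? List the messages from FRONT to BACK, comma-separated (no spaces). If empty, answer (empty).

Answer: bye

Derivation:
After 1 (send(from=A, to=B, msg='sync')): A:[] B:[sync] C:[] D:[]
After 2 (process(C)): A:[] B:[sync] C:[] D:[]
After 3 (send(from=B, to=D, msg='bye')): A:[] B:[sync] C:[] D:[bye]
After 4 (send(from=C, to=B, msg='stop')): A:[] B:[sync,stop] C:[] D:[bye]
After 5 (process(B)): A:[] B:[stop] C:[] D:[bye]
After 6 (process(C)): A:[] B:[stop] C:[] D:[bye]
After 7 (send(from=D, to=A, msg='hello')): A:[hello] B:[stop] C:[] D:[bye]
After 8 (send(from=A, to=B, msg='ok')): A:[hello] B:[stop,ok] C:[] D:[bye]
After 9 (send(from=B, to=A, msg='ping')): A:[hello,ping] B:[stop,ok] C:[] D:[bye]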